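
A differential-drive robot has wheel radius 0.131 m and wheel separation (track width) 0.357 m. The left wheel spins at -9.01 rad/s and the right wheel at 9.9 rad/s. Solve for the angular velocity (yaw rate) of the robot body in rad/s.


omega = r*(wR - wL)/L = 0.131*(9.9 - (-9.01))/0.357 = 6.9390

6.9390 rad/s


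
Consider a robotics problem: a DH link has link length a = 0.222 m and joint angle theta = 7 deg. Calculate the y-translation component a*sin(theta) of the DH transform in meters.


a*sin(theta) = 0.222*sin(7 deg) = 0.0271

0.0271 m


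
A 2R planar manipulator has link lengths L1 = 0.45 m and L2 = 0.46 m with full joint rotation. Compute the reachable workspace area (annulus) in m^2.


r_max = L1 + L2 = 0.9100, r_min = |L1 - L2| = 0.0100
A = pi*(r_max^2 - r_min^2) = pi*(0.8281 - 0.0001) = 2.6012

2.6012 m^2


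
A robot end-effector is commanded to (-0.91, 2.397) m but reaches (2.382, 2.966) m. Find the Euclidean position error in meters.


dx = 2.382 - (-0.91) = 3.2920, dy = 2.966 - (2.397) = 0.5690
err = sqrt(10.837264 + 0.323761) = 3.3408

3.3408 m


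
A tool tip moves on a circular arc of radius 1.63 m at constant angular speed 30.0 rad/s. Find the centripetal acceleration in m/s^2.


a_c = omega^2 * r = 30.0^2 * 1.63 = 1467.0000

1467.0000 m/s^2


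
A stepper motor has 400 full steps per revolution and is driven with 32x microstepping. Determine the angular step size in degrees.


step = 360/(400*32) = 360/12800 = 0.0281

0.0281 degrees


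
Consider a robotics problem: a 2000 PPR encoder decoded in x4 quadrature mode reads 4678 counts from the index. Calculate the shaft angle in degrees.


angle = counts * 360 / (PPR*4) = 4678 * 360 / 8000 = 210.5100

210.5100 degrees


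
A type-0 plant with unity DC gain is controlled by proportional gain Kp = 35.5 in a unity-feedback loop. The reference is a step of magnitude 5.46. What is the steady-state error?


e_ss = R/(1 + Kp) = 5.46/(1 + 35.5) = 5.46/36.5000 = 0.1496

0.1496


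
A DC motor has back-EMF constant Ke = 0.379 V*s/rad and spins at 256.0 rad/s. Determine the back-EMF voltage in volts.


V_emf = Ke * omega = 0.379*256.0 = 97.0240

97.0240 V


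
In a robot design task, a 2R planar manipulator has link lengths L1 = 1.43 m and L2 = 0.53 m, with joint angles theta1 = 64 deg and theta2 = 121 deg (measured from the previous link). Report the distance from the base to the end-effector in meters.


x = L1*cos(th1) + L2*cos(th1+th2) = 0.098888
y = L1*sin(th1) + L2*sin(th1+th2) = 1.239083
d = sqrt(x^2 + y^2) = sqrt(0.009779 + 1.535327) = 1.2430

1.2430 m


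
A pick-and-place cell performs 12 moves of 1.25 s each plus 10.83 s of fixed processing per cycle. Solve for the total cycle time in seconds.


T = 12*1.25 + 10.83 = 25.8300

25.8300 s


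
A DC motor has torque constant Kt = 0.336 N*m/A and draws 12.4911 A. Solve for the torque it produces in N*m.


tau = Kt * I = 0.336*12.4911 = 4.1970

4.1970 N*m


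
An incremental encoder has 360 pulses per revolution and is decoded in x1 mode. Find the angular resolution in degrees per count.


resolution = 360 / (PPR * 1) = 360 / 360 = 1.0000

1.0000 degrees


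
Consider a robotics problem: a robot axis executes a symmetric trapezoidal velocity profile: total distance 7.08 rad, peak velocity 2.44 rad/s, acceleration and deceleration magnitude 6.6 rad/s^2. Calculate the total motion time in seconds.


t_acc = v/a = 2.44/6.6 = 0.369697 s
d_acc = v^2/(2a) = 0.451030 rad (each ramp)
d_cruise = 7.08 - 2*0.451030 = 6.177940 rad
t_cruise = 6.177940/2.44 = 2.531943 s
t_total = 2*0.369697 + 2.531943 = 3.2713

3.2713 s


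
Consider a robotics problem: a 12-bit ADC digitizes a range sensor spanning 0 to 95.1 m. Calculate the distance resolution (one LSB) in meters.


res = range / 2^n = 95.1/2^12 = 95.1/4096 = 0.0232

0.0232 m


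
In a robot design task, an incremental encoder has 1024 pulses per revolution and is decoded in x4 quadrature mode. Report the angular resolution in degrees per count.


resolution = 360 / (PPR * 4) = 360 / 4096 = 0.0879

0.0879 degrees


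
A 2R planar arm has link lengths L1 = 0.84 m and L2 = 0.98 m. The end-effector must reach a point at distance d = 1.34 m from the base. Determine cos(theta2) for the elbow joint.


cos(th2) = (d^2 - L1^2 - L2^2)/(2*L1*L2) = (1.34^2 - 0.84^2 - 0.98^2)/(2*0.84*0.98) = 0.0787

0.0787


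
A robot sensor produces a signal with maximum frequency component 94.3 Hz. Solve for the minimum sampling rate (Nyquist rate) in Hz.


f_s,min = 2*f_max = 2*94.3 = 188.6000

188.6000 Hz


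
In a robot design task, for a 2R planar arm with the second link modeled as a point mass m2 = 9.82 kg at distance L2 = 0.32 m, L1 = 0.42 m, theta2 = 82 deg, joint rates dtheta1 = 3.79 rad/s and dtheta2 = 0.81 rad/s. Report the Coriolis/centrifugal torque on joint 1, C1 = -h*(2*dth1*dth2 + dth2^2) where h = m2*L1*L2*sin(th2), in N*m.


h = m2*L1*L2*sin(th2) = 9.82*0.42*0.32*sin(82 deg) = 1.306964
C1 = -h*(2*3.79*0.81 + 0.81^2) = -1.306964*6.7959 = -8.8820

-8.8820 N*m


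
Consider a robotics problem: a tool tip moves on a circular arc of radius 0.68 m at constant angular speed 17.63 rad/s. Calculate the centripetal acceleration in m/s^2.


a_c = omega^2 * r = 17.63^2 * 0.68 = 211.3555

211.3555 m/s^2


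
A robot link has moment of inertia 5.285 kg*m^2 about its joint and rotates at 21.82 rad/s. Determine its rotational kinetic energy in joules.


KE = (1/2)*I*omega^2 = 0.5*5.285*21.82^2 = 1258.1270

1258.1270 J


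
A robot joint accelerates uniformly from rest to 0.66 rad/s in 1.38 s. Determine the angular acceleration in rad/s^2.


alpha = delta_omega / t = 0.66 / 1.38 = 0.4783

0.4783 rad/s^2


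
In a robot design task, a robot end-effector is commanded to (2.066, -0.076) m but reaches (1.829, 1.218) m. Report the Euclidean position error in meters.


dx = 1.829 - (2.066) = -0.2370, dy = 1.218 - (-0.076) = 1.2940
err = sqrt(0.056169 + 1.674436) = 1.3155

1.3155 m


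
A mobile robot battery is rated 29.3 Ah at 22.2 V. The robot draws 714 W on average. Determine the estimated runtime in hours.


E = 29.3*22.2 = 650.4600 Wh
t = E/P = 650.4600/714 = 0.9110

0.9110 hours


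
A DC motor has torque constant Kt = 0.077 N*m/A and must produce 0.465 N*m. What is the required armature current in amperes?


I = tau / Kt = 0.465/0.077 = 6.0390

6.0390 A


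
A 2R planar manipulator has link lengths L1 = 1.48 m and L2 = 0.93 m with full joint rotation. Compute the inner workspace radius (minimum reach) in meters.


r_min = |L1 - L2| = |1.48 - 0.93| = 0.5500

0.5500 m


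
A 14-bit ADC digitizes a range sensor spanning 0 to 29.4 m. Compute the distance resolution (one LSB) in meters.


res = range / 2^n = 29.4/2^14 = 29.4/16384 = 0.0018

0.0018 m


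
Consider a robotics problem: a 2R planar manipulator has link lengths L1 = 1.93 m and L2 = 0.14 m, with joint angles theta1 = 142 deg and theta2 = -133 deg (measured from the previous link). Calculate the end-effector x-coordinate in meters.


x = L1*cos(th1) + L2*cos(th1+th2) = 1.93*cos(142 deg) + 0.14*cos(9 deg) = -1.3826

-1.3826 m


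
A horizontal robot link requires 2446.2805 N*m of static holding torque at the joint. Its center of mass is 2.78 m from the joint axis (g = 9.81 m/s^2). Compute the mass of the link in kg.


m = tau / (g*L) = 2446.2805 / (9.81 * 2.78) = 89.7000

89.7000 kg


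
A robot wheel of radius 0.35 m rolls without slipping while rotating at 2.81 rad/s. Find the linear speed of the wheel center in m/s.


v = omega * r = 2.81 * 0.35 = 0.9835

0.9835 m/s


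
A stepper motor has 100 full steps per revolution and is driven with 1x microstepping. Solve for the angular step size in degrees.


step = 360/(100*1) = 360/100 = 3.6000

3.6000 degrees


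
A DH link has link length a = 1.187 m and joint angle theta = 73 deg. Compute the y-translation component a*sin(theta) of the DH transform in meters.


a*sin(theta) = 1.187*sin(73 deg) = 1.1351

1.1351 m


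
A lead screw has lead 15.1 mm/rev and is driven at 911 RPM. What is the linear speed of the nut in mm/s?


v = lead * (RPM/60) = 15.1*911/60 = 229.2683

229.2683 mm/s


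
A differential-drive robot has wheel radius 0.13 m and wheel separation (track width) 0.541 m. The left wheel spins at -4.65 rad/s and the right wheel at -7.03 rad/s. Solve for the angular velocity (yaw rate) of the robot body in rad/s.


omega = r*(wR - wL)/L = 0.13*(-7.03 - (-4.65))/0.541 = -0.5719

-0.5719 rad/s


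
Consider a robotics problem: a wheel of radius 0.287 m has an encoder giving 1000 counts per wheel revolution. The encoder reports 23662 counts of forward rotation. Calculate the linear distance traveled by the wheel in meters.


revs = 23662/1000 = 23.662000
d = revs * 2*pi*r = 23.662000 * 2*pi*0.287 = 42.6691

42.6691 m


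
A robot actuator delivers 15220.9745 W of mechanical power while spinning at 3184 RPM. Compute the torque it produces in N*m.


omega = 3184 * 2*pi/60 = 333.427700 rad/s
tau = P / omega = 15220.9745 / 333.427700 = 45.6500

45.6500 N*m


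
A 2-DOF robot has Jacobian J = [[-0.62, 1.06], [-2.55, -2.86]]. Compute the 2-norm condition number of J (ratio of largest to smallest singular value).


JJ^T eigenvalues: trace(JJ^T) = 16.1901, det(JJ^T) = det(J)^2 = 20.03636644
s_max^2 = (16.1901 + sqrt(181.97387225))/2 = 14.83993458
s_min^2 = (16.1901 - sqrt(181.97387225))/2 = 1.35016542
kappa = s_max/s_min = sqrt(14.83993458/1.35016542) = 3.3153

3.3153


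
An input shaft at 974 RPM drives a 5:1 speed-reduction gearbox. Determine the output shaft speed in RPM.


omega_out = omega_in / N = 974 / 5 = 194.8000

194.8000 RPM


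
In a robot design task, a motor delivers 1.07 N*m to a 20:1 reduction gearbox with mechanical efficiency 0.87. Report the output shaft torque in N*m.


tau_out = tau_in * N * eta = 1.07 * 20 * 0.87 = 18.6180

18.6180 N*m


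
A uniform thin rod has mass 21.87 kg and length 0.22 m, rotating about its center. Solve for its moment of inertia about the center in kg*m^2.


I = (1/12)*m*L^2 = (1/12)*21.87*0.22^2 = 0.0882

0.0882 kg*m^2


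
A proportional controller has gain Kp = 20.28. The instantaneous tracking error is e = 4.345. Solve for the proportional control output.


u_P = Kp * e = 20.28 * 4.345 = 88.1166

88.1166


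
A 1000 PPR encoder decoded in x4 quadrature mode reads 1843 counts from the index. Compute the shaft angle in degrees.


angle = counts * 360 / (PPR*4) = 1843 * 360 / 4000 = 165.8700

165.8700 degrees


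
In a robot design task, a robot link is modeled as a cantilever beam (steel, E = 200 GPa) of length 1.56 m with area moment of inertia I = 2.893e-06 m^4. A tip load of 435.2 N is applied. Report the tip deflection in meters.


delta = F*L^3/(3*E*I) = 435.2*1.56^3/(3*2.000e+11*2.893e-06)
      = 1652.2002432/1735800 = 9.5184e-04

9.5184e-04 m


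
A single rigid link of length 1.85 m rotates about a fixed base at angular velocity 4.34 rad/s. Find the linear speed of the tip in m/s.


v = L*omega = 1.85 * 4.34 = 8.0290

8.0290 m/s


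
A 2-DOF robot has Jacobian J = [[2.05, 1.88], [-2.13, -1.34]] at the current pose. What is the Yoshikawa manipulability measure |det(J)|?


det(J) = 2.05*-1.34 - (1.88)*(-2.13) = 1.2574
|det(J)| = 1.2574

1.2574


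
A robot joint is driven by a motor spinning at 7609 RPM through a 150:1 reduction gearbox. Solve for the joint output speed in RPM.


omega_joint = omega_motor / N = 7609 / 150 = 50.7267

50.7267 RPM


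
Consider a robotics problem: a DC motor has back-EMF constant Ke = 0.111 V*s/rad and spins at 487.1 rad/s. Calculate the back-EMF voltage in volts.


V_emf = Ke * omega = 0.111*487.1 = 54.0681

54.0681 V


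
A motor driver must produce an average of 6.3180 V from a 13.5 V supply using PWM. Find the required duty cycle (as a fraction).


D = V_avg/V_supply = 6.3180/13.5 = 0.4680

0.4680


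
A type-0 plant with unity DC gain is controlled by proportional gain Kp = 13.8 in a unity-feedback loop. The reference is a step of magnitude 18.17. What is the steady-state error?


e_ss = R/(1 + Kp) = 18.17/(1 + 13.8) = 18.17/14.8000 = 1.2277

1.2277


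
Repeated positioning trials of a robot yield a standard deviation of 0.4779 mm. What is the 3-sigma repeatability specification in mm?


repeatability = 3*sigma = 3*0.4779 = 1.4337

1.4337 mm


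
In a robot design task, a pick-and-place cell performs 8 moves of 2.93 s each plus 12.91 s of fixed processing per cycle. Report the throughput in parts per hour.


T_cycle = 8*2.93 + 12.91 = 36.3500 s
rate = 3600/T = 99.0371

99.0371 parts/hour


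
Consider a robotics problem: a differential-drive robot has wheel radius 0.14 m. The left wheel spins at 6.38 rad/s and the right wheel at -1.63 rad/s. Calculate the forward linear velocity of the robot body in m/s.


v = r*(wR + wL)/2 = 0.14*(-1.63 + 6.38)/2 = 0.3325

0.3325 m/s


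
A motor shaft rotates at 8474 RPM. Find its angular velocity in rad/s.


omega = 8474 * 2*pi/60 = 887.3952

887.3952 rad/s


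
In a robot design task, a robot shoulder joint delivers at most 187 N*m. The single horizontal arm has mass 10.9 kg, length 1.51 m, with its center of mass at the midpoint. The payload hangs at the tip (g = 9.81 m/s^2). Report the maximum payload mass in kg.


tau_arm = m_arm*g*(L/2) = 10.9*9.81*1.51/2 = 80.7314 N*m
tau_payload = tau_max - tau_arm = 187 - 80.7314 = 106.2686
m_payload = tau_payload / (g*L) = 106.2686 / (9.81*1.51) = 7.1740

7.1740 kg


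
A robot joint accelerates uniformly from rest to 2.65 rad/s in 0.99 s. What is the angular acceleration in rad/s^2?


alpha = delta_omega / t = 2.65 / 0.99 = 2.6768

2.6768 rad/s^2


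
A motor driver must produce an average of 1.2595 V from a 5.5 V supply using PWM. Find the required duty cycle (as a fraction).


D = V_avg/V_supply = 1.2595/5.5 = 0.2290

0.2290


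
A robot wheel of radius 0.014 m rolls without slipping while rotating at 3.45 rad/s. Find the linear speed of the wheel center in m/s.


v = omega * r = 3.45 * 0.014 = 0.0483

0.0483 m/s


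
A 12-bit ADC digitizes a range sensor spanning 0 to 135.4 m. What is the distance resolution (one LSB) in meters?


res = range / 2^n = 135.4/2^12 = 135.4/4096 = 0.0331

0.0331 m


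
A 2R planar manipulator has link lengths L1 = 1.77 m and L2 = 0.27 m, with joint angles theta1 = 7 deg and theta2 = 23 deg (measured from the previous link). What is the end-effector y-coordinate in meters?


y = L1*sin(th1) + L2*sin(th1+th2) = 1.77*sin(7 deg) + 0.27*sin(30 deg) = 0.3507

0.3507 m


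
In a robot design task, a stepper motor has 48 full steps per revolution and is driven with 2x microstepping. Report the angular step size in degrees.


step = 360/(48*2) = 360/96 = 3.7500

3.7500 degrees


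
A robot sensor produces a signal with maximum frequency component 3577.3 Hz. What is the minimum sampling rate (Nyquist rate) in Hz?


f_s,min = 2*f_max = 2*3577.3 = 7154.6000

7154.6000 Hz


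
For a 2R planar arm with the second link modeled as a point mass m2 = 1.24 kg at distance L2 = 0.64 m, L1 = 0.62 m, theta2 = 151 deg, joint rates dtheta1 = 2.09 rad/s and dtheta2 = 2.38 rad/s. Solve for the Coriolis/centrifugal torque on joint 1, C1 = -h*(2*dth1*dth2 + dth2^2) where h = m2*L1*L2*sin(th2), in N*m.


h = m2*L1*L2*sin(th2) = 1.24*0.62*0.64*sin(151 deg) = 0.238542
C1 = -h*(2*2.09*2.38 + 2.38^2) = -0.238542*15.6128 = -3.7243

-3.7243 N*m


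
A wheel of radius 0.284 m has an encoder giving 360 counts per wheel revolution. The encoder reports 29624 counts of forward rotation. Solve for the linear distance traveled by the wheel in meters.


revs = 29624/360 = 82.288889
d = revs * 2*pi*r = 82.288889 * 2*pi*0.284 = 146.8383

146.8383 m


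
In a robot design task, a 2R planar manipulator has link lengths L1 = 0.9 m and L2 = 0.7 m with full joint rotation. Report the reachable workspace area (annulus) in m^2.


r_max = L1 + L2 = 1.6000, r_min = |L1 - L2| = 0.2000
A = pi*(r_max^2 - r_min^2) = pi*(2.5600 - 0.0400) = 7.9168

7.9168 m^2


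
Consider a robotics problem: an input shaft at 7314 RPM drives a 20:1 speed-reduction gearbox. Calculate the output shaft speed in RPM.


omega_out = omega_in / N = 7314 / 20 = 365.7000

365.7000 RPM


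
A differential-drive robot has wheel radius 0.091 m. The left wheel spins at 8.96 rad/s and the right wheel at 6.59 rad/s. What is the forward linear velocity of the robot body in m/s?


v = r*(wR + wL)/2 = 0.091*(6.59 + 8.96)/2 = 0.7075

0.7075 m/s


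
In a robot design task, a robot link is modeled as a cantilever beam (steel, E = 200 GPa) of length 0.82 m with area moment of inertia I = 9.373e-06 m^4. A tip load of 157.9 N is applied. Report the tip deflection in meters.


delta = F*L^3/(3*E*I) = 157.9*0.82^3/(3*2.000e+11*9.373e-06)
      = 87.0610072/5623800 = 1.5481e-05

1.5481e-05 m


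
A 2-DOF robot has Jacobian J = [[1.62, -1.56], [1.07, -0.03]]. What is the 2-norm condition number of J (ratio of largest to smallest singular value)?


JJ^T eigenvalues: trace(JJ^T) = 6.2038, det(JJ^T) = det(J)^2 = 2.62634436
s_max^2 = (6.2038 + sqrt(27.98175700))/2 = 5.74678927
s_min^2 = (6.2038 - sqrt(27.98175700))/2 = 0.45701073
kappa = s_max/s_min = sqrt(5.74678927/0.45701073) = 3.5461

3.5461


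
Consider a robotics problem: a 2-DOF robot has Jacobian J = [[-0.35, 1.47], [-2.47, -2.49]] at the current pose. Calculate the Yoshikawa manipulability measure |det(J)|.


det(J) = -0.35*-2.49 - (1.47)*(-2.47) = 4.5024
|det(J)| = 4.5024

4.5024


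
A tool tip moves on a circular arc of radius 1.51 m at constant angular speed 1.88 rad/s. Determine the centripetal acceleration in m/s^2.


a_c = omega^2 * r = 1.88^2 * 1.51 = 5.3369

5.3369 m/s^2


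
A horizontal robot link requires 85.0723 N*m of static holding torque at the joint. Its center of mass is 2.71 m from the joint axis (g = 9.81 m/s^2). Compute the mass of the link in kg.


m = tau / (g*L) = 85.0723 / (9.81 * 2.71) = 3.2000

3.2000 kg


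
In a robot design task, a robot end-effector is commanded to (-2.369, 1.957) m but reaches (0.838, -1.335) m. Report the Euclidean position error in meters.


dx = 0.838 - (-2.369) = 3.2070, dy = -1.335 - (1.957) = -3.2920
err = sqrt(10.284849 + 10.837264) = 4.5959

4.5959 m


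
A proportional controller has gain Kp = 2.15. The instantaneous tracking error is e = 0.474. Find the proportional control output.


u_P = Kp * e = 2.15 * 0.474 = 1.0191

1.0191


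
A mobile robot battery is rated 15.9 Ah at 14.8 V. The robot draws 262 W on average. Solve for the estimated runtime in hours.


E = 15.9*14.8 = 235.3200 Wh
t = E/P = 235.3200/262 = 0.8982

0.8982 hours


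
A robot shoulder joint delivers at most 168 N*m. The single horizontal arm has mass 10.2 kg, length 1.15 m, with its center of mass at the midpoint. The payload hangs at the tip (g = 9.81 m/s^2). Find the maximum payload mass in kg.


tau_arm = m_arm*g*(L/2) = 10.2*9.81*1.15/2 = 57.5356 N*m
tau_payload = tau_max - tau_arm = 168 - 57.5356 = 110.4644
m_payload = tau_payload / (g*L) = 110.4644 / (9.81*1.15) = 9.7916

9.7916 kg


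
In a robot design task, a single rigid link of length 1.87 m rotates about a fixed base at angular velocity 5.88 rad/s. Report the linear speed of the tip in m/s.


v = L*omega = 1.87 * 5.88 = 10.9956

10.9956 m/s


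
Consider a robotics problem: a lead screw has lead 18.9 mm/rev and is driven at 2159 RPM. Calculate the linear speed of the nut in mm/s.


v = lead * (RPM/60) = 18.9*2159/60 = 680.0850

680.0850 mm/s


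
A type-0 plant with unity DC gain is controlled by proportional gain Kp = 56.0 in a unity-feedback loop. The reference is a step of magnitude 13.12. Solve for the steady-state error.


e_ss = R/(1 + Kp) = 13.12/(1 + 56.0) = 13.12/57.0000 = 0.2302

0.2302


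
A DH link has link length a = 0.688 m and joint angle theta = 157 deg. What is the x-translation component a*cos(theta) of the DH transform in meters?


a*cos(theta) = 0.688*cos(157 deg) = -0.6333

-0.6333 m


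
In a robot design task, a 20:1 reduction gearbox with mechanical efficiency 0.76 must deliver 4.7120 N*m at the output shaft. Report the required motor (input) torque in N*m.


tau_in = tau_out / (N * eta) = 4.7120 / (20 * 0.76) = 0.3100

0.3100 N*m


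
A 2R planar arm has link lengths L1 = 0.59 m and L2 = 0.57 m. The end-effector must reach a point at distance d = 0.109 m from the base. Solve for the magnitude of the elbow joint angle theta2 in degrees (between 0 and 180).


cos(th2) = (d^2 - L1^2 - L2^2)/(2*L1*L2) = (0.109^2 - 0.59^2 - 0.57^2)/(2*0.59*0.57) = -0.98293042
th2 = acos(-0.98293042) = 169.3985 deg

169.3985 degrees


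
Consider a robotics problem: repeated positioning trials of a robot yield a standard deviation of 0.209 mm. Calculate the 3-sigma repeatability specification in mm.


repeatability = 3*sigma = 3*0.209 = 0.6270

0.6270 mm


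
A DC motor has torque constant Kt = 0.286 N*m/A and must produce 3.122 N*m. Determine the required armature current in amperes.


I = tau / Kt = 3.122/0.286 = 10.9161

10.9161 A


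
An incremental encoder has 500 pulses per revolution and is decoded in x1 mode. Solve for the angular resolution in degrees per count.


resolution = 360 / (PPR * 1) = 360 / 500 = 0.7200

0.7200 degrees


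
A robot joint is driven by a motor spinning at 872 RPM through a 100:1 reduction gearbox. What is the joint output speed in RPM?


omega_joint = omega_motor / N = 872 / 100 = 8.7200

8.7200 RPM


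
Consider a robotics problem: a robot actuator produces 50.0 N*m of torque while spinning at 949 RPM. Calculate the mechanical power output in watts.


omega = 949 * 2*pi/60 = 99.379048 rad/s
P = tau * omega = 50.0 * 99.379048 = 4968.9524

4968.9524 W


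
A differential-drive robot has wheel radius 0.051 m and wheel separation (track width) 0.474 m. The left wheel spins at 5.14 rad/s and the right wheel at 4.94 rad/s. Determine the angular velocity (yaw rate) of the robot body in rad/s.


omega = r*(wR - wL)/L = 0.051*(4.94 - (5.14))/0.474 = -0.0215

-0.0215 rad/s


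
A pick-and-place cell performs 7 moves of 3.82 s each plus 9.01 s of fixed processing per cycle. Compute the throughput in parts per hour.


T_cycle = 7*3.82 + 9.01 = 35.7500 s
rate = 3600/T = 100.6993

100.6993 parts/hour


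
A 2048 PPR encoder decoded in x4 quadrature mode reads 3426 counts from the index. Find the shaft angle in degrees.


angle = counts * 360 / (PPR*4) = 3426 * 360 / 8192 = 150.5566

150.5566 degrees


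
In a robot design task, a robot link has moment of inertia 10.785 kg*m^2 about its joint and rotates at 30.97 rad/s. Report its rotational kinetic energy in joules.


KE = (1/2)*I*omega^2 = 0.5*10.785*30.97^2 = 5172.1673

5172.1673 J


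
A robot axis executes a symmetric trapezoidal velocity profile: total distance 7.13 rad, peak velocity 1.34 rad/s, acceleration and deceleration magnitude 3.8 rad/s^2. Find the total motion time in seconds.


t_acc = v/a = 1.34/3.8 = 0.352632 s
d_acc = v^2/(2a) = 0.236263 rad (each ramp)
d_cruise = 7.13 - 2*0.236263 = 6.657474 rad
t_cruise = 6.657474/1.34 = 4.968264 s
t_total = 2*0.352632 + 4.968264 = 5.6735

5.6735 s


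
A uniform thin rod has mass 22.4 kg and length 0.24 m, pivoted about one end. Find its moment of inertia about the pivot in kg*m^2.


I = (1/3)*m*L^2 = (1/3)*22.4*0.24^2 = 0.4301

0.4301 kg*m^2


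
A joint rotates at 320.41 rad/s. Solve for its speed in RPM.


RPM = 320.41 * 60/(2*pi) = 3059.6901

3059.6901 RPM


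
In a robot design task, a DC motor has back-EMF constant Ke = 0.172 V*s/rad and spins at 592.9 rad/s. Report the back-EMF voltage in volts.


V_emf = Ke * omega = 0.172*592.9 = 101.9788

101.9788 V


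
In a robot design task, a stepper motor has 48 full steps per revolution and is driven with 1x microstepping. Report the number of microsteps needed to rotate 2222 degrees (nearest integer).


step_size = 360/(48*1) = 360/48 = 7.500000 deg
n = 2222/(360/48) = 2222*48/360 = 296.2667 -> 296

296 steps


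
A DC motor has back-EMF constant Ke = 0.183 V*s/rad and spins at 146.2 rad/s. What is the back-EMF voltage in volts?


V_emf = Ke * omega = 0.183*146.2 = 26.7546

26.7546 V


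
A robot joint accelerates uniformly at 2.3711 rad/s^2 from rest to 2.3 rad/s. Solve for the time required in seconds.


t = delta_omega / alpha = 2.3 / 2.3711 = 0.9700

0.9700 s


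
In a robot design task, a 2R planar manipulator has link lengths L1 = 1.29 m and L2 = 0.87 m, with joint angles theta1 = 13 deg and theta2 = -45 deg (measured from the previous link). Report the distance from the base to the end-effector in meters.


x = L1*cos(th1) + L2*cos(th1+th2) = 1.994739
y = L1*sin(th1) + L2*sin(th1+th2) = -0.170843
d = sqrt(x^2 + y^2) = sqrt(3.978984 + 0.029187) = 2.0020

2.0020 m


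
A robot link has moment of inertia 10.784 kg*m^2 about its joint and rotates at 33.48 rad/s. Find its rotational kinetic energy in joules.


KE = (1/2)*I*omega^2 = 0.5*10.784*33.48^2 = 6043.9489

6043.9489 J


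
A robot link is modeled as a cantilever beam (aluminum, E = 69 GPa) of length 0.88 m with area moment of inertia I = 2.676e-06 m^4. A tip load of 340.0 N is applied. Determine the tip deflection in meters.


delta = F*L^3/(3*E*I) = 340.0*0.88^3/(3*6.900e+10*2.676e-06)
      = 231.70048/553932 = 4.1828e-04

4.1828e-04 m


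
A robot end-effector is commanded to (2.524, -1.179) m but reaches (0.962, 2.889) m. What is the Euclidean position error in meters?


dx = 0.962 - (2.524) = -1.5620, dy = 2.889 - (-1.179) = 4.0680
err = sqrt(2.439844 + 16.548624) = 4.3576

4.3576 m


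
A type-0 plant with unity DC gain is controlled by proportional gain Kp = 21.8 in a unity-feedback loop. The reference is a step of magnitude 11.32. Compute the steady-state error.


e_ss = R/(1 + Kp) = 11.32/(1 + 21.8) = 11.32/22.8000 = 0.4965

0.4965


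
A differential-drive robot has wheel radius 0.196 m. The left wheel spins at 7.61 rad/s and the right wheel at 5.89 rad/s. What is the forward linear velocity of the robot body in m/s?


v = r*(wR + wL)/2 = 0.196*(5.89 + 7.61)/2 = 1.3230

1.3230 m/s


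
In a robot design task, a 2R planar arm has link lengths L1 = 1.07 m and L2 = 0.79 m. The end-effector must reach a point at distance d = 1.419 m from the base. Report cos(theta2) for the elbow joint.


cos(th2) = (d^2 - L1^2 - L2^2)/(2*L1*L2) = (1.419^2 - 1.07^2 - 0.79^2)/(2*1.07*0.79) = 0.1447

0.1447


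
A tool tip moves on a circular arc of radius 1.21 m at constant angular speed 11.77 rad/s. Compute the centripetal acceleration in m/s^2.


a_c = omega^2 * r = 11.77^2 * 1.21 = 167.6248

167.6248 m/s^2


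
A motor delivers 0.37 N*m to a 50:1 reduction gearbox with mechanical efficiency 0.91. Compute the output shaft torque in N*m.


tau_out = tau_in * N * eta = 0.37 * 50 * 0.91 = 16.8350

16.8350 N*m


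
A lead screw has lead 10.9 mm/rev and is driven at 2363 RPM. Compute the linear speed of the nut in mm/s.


v = lead * (RPM/60) = 10.9*2363/60 = 429.2783

429.2783 mm/s


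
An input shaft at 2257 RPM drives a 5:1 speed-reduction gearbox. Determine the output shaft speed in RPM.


omega_out = omega_in / N = 2257 / 5 = 451.4000

451.4000 RPM


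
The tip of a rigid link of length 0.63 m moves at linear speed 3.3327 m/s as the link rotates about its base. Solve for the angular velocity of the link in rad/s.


omega = v / L = 3.3327 / 0.63 = 5.2900

5.2900 rad/s


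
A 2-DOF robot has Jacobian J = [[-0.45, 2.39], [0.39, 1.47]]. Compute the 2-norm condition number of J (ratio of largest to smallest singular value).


JJ^T eigenvalues: trace(JJ^T) = 8.2276, det(JJ^T) = det(J)^2 = 2.53956096
s_max^2 = (8.2276 + sqrt(57.53515792))/2 = 7.90639667
s_min^2 = (8.2276 - sqrt(57.53515792))/2 = 0.32120333
kappa = s_max/s_min = sqrt(7.90639667/0.32120333) = 4.9613

4.9613


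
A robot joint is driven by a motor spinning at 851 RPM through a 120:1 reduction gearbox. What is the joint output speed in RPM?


omega_joint = omega_motor / N = 851 / 120 = 7.0917

7.0917 RPM


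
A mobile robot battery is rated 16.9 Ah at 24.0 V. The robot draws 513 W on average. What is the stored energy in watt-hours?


E = capacity * V = 16.9*24.0 = 405.6000

405.6000 Wh


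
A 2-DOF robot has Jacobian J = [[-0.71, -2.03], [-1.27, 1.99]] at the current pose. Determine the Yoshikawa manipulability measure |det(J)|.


det(J) = -0.71*1.99 - (-2.03)*(-1.27) = -3.9910
|det(J)| = 3.9910

3.9910


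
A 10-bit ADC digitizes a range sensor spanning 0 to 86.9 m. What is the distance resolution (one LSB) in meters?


res = range / 2^n = 86.9/2^10 = 86.9/1024 = 0.0849

0.0849 m


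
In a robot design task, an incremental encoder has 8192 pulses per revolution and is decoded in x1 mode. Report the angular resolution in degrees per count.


resolution = 360 / (PPR * 1) = 360 / 8192 = 0.0439

0.0439 degrees


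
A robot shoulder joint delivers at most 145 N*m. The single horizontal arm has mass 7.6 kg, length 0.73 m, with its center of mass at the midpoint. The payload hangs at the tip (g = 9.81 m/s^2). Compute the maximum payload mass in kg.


tau_arm = m_arm*g*(L/2) = 7.6*9.81*0.73/2 = 27.2129 N*m
tau_payload = tau_max - tau_arm = 145 - 27.2129 = 117.7871
m_payload = tau_payload / (g*L) = 117.7871 / (9.81*0.73) = 16.4477

16.4477 kg


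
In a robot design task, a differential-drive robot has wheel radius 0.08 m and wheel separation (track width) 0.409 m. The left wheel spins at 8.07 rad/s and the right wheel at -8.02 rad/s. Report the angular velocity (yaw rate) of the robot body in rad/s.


omega = r*(wR - wL)/L = 0.08*(-8.02 - (8.07))/0.409 = -3.1472

-3.1472 rad/s


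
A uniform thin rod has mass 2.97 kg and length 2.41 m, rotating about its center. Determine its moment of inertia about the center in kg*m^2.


I = (1/12)*m*L^2 = (1/12)*2.97*2.41^2 = 1.4375

1.4375 kg*m^2


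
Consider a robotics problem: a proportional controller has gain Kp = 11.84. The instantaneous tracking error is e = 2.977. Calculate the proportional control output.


u_P = Kp * e = 11.84 * 2.977 = 35.2477

35.2477


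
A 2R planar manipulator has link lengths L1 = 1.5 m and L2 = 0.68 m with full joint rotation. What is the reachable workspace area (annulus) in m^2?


r_max = L1 + L2 = 2.1800, r_min = |L1 - L2| = 0.8200
A = pi*(r_max^2 - r_min^2) = pi*(4.7524 - 0.6724) = 12.8177

12.8177 m^2


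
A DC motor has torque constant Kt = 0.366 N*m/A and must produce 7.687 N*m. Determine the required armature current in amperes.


I = tau / Kt = 7.687/0.366 = 21.0027

21.0027 A


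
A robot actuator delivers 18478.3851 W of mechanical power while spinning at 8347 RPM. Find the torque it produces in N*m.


omega = 8347 * 2*pi/60 = 874.095796 rad/s
tau = P / omega = 18478.3851 / 874.095796 = 21.1400

21.1400 N*m


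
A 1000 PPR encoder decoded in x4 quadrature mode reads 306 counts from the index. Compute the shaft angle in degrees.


angle = counts * 360 / (PPR*4) = 306 * 360 / 4000 = 27.5400

27.5400 degrees


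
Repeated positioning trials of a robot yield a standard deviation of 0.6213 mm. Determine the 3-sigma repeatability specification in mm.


repeatability = 3*sigma = 3*0.6213 = 1.8639

1.8639 mm


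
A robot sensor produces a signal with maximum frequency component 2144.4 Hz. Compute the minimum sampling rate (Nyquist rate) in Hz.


f_s,min = 2*f_max = 2*2144.4 = 4288.8000

4288.8000 Hz


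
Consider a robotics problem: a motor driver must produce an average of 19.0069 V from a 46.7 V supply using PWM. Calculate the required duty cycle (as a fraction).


D = V_avg/V_supply = 19.0069/46.7 = 0.4070

0.4070


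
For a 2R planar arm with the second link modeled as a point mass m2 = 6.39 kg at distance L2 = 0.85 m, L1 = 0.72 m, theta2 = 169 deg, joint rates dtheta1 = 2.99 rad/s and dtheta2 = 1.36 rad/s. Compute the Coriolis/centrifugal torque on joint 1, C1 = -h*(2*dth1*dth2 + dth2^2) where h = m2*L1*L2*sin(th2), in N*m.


h = m2*L1*L2*sin(th2) = 6.39*0.72*0.85*sin(169 deg) = 0.746193
C1 = -h*(2*2.99*1.36 + 1.36^2) = -0.746193*9.9824 = -7.4488

-7.4488 N*m


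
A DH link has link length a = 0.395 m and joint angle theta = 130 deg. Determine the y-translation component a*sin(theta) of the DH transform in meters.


a*sin(theta) = 0.395*sin(130 deg) = 0.3026

0.3026 m


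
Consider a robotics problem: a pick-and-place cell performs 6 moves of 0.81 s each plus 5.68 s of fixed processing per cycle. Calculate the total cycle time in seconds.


T = 6*0.81 + 5.68 = 10.5400

10.5400 s


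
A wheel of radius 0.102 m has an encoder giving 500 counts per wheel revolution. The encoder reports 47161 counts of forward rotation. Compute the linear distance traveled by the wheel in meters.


revs = 47161/500 = 94.322000
d = revs * 2*pi*r = 94.322000 * 2*pi*0.102 = 60.4495

60.4495 m


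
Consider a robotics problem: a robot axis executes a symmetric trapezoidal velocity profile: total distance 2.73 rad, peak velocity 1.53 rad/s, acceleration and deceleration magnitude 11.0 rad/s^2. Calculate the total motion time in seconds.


t_acc = v/a = 1.53/11.0 = 0.139091 s
d_acc = v^2/(2a) = 0.106405 rad (each ramp)
d_cruise = 2.73 - 2*0.106405 = 2.517190 rad
t_cruise = 2.517190/1.53 = 1.645222 s
t_total = 2*0.139091 + 1.645222 = 1.9234

1.9234 s


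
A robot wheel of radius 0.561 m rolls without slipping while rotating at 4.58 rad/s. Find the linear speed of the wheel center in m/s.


v = omega * r = 4.58 * 0.561 = 2.5694

2.5694 m/s


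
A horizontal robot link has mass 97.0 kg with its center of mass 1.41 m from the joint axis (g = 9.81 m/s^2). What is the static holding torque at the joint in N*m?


tau = m*g*L = 97.0 * 9.81 * 1.41 = 1341.7137

1341.7137 N*m


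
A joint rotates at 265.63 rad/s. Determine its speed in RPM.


RPM = 265.63 * 60/(2*pi) = 2536.5797

2536.5797 RPM


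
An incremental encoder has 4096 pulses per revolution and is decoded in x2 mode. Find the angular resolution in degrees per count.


resolution = 360 / (PPR * 2) = 360 / 8192 = 0.0439

0.0439 degrees


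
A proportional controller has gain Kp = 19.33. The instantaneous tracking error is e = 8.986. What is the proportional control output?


u_P = Kp * e = 19.33 * 8.986 = 173.6994

173.6994


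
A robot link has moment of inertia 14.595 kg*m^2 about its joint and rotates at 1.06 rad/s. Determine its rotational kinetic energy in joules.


KE = (1/2)*I*omega^2 = 0.5*14.595*1.06^2 = 8.1995

8.1995 J


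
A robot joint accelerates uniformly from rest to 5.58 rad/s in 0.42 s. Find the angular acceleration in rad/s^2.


alpha = delta_omega / t = 5.58 / 0.42 = 13.2857

13.2857 rad/s^2


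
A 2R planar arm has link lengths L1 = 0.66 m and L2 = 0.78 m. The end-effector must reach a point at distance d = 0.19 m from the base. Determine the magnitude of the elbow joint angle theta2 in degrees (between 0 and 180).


cos(th2) = (d^2 - L1^2 - L2^2)/(2*L1*L2) = (0.19^2 - 0.66^2 - 0.78^2)/(2*0.66*0.78) = -0.97892385
th2 = acos(-0.97892385) = 168.2158 deg

168.2158 degrees


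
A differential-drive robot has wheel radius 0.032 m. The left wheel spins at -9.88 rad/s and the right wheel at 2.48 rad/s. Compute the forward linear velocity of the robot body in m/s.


v = r*(wR + wL)/2 = 0.032*(2.48 + -9.88)/2 = -0.1184

-0.1184 m/s


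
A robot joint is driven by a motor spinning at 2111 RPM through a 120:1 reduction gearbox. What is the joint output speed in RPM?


omega_joint = omega_motor / N = 2111 / 120 = 17.5917

17.5917 RPM


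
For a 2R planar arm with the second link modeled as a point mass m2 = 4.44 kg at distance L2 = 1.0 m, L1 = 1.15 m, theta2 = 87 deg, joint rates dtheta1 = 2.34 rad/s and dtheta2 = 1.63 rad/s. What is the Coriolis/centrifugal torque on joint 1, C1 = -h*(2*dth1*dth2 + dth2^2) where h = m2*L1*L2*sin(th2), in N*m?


h = m2*L1*L2*sin(th2) = 4.44*1.15*1.0*sin(87 deg) = 5.099002
C1 = -h*(2*2.34*1.63 + 1.63^2) = -5.099002*10.2853 = -52.4448

-52.4448 N*m


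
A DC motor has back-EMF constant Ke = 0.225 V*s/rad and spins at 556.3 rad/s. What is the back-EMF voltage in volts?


V_emf = Ke * omega = 0.225*556.3 = 125.1675

125.1675 V


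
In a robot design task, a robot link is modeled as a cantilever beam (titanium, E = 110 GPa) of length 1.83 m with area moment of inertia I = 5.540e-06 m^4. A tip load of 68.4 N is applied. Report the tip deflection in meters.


delta = F*L^3/(3*E*I) = 68.4*1.83^3/(3*1.100e+11*5.540e-06)
      = 419.1885108/1828200 = 2.2929e-04

2.2929e-04 m


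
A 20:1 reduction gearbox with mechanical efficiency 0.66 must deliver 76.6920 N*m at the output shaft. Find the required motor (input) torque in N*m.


tau_in = tau_out / (N * eta) = 76.6920 / (20 * 0.66) = 5.8100

5.8100 N*m


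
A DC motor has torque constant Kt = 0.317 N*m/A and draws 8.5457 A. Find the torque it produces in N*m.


tau = Kt * I = 0.317*8.5457 = 2.7090

2.7090 N*m


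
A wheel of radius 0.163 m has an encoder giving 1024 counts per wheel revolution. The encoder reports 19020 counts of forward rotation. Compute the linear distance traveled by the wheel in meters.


revs = 19020/1024 = 18.574219
d = revs * 2*pi*r = 18.574219 * 2*pi*0.163 = 19.0230

19.0230 m


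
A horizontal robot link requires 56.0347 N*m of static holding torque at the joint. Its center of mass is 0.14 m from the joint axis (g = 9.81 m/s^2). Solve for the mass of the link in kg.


m = tau / (g*L) = 56.0347 / (9.81 * 0.14) = 40.8000

40.8000 kg


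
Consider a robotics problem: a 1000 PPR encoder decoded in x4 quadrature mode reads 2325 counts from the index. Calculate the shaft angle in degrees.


angle = counts * 360 / (PPR*4) = 2325 * 360 / 4000 = 209.2500

209.2500 degrees


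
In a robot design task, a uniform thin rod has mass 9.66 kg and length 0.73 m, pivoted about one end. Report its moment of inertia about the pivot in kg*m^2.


I = (1/3)*m*L^2 = (1/3)*9.66*0.73^2 = 1.7159

1.7159 kg*m^2


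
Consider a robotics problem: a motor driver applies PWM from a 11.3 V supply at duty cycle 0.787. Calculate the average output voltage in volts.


V_avg = V_supply * D = 11.3*0.787 = 8.8931

8.8931 V


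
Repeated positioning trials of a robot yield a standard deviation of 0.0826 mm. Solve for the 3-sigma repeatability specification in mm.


repeatability = 3*sigma = 3*0.0826 = 0.2478

0.2478 mm


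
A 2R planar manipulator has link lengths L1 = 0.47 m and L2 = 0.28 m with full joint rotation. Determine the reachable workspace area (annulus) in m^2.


r_max = L1 + L2 = 0.7500, r_min = |L1 - L2| = 0.1900
A = pi*(r_max^2 - r_min^2) = pi*(0.5625 - 0.0361) = 1.6537

1.6537 m^2


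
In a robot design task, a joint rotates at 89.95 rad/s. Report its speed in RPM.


RPM = 89.95 * 60/(2*pi) = 858.9592

858.9592 RPM


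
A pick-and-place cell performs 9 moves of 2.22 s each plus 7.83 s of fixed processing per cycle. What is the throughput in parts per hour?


T_cycle = 9*2.22 + 7.83 = 27.8100 s
rate = 3600/T = 129.4498

129.4498 parts/hour


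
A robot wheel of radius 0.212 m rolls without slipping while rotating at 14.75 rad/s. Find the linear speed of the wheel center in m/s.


v = omega * r = 14.75 * 0.212 = 3.1270

3.1270 m/s


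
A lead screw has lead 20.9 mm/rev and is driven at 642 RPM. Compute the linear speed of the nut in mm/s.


v = lead * (RPM/60) = 20.9*642/60 = 223.6300

223.6300 mm/s


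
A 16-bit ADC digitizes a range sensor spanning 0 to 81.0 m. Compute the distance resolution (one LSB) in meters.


res = range / 2^n = 81.0/2^16 = 81.0/65536 = 0.0012

0.0012 m
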